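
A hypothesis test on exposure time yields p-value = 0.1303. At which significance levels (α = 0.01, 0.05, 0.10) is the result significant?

p = 0.1303. Not significant at any of the given levels.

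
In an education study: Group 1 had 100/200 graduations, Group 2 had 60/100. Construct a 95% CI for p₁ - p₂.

p̂₁ = 0.5, p̂₂ = 0.6. Difference = -0.1. CI = (-0.218, 0.018)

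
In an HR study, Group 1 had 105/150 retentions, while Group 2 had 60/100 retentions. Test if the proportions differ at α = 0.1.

p̂₁ = 0.7, p̂₂ = 0.6, pooled p̂ = 0.66. z = 1.635. Critical: ±1.645. Fail to reject H₀.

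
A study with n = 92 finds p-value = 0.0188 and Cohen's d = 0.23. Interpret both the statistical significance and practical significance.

Statistically significant (p = 0.0188 < 0.05). Cohen's d = 0.23 indicates a small effect size. Both statistical and practical significance should be considered.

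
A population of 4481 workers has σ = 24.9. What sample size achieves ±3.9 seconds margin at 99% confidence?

Without FPC: n₀ = (2.576×24.9/3.9)² = 270.496. With FPC: n = n₀N/(n₀+N-1) = 255.2 → n = 256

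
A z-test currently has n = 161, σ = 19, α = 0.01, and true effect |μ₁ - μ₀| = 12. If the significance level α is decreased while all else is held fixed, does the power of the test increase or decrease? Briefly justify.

Power decreases: a smaller α raises the critical value, so less of the H₁ sampling distribution falls in the rejection region.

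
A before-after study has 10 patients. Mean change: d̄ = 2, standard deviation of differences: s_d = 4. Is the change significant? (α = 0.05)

t = d̄/(s_d/√n) = 2/(4/√10) = 1.581. df = 9, critical t = ±2.262. Fail to reject H₀.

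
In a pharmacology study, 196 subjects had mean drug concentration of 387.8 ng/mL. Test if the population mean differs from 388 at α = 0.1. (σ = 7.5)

z = (x̄ - μ₀)/(σ/√n) = (387.8 - 388)/(7.5/√196) = -0.373. Critical value: ±1.645. Since |-0.373| ≤ 1.645, Fail to reject H₀.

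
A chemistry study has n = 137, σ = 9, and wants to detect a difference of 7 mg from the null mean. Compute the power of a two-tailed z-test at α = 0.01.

SE = σ/√n = 9/√137 = 0.769. Non-centrality λ = d/SE = 7/0.769 = 9.104. Power ≈ Φ(λ - z_{α/2}) = Φ(9.104 - 2.576) = Φ(6.528) = 1.0.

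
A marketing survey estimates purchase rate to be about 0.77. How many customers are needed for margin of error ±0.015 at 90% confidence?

n = z²p(1-p)/E² = 1.645²×0.77×0.23/0.015² = 2129.9 → n = 2130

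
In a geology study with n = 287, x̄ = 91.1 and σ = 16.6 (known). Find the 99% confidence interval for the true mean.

CI = x̄ ± z*(σ/√n) = 91.1 ± 2.576(16.6/√287) = 91.1 ± 2.52 = (88.58, 93.62)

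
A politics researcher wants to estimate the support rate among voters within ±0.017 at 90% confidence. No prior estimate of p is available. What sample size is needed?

Conservative approach: use p = 0.5 (maximizes p(1-p) = 0.25). n = z²(0.25)/E² = 1.645²×0.25/0.017² = 2340.9 → n = 2341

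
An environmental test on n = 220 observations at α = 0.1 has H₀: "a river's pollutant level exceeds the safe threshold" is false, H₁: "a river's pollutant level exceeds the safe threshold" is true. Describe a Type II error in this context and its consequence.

Type II error: failing to reject H₀ when it is false — concluding that a river's pollutant level exceeds the safe threshold is not supported when in fact it is. Consequence: allowing unsafe pollution to continue.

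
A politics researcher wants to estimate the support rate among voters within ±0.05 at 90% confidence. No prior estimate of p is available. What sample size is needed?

Conservative approach: use p = 0.5 (maximizes p(1-p) = 0.25). n = z²(0.25)/E² = 1.645²×0.25/0.05² = 270.6 → n = 271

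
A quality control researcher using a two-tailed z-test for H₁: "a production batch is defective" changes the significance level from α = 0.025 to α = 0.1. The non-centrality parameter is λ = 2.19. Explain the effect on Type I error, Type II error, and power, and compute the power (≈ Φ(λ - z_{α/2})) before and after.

Increasing α from 0.025 to 0.1:
• Type I error rate increases (α is the Type I rate by definition).
• Critical value moves from z_{α/2} = 2.241 to 1.645, so power = Φ(λ - z_{α/2}) goes from Φ(2.19 - 2.241) = 0.48 to Φ(2.19 - 1.645) = 0.707.
• Type II error rate β = 1 - power therefore decreases (0.52 → 0.293).
Appropriate when false negatives are costly — here, shipping a defective batch — faulty products reach customers.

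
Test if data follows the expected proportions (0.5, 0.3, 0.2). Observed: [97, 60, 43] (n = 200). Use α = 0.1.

Expected: [100.0, 60.0, 40.0]. χ² = 0.315. df = 2, critical = 4.605. Fail to reject H₀.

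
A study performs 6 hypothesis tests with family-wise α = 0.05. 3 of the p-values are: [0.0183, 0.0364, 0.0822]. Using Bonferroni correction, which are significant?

Bonferroni α = 0.05/6 = 0.00833. None of the given p-values are significant.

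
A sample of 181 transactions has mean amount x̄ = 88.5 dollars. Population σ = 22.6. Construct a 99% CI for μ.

CI = x̄ ± z*(σ/√n) = 88.5 ± 2.576(22.6/√181) = 88.5 ± 4.33 = (84.17, 92.83)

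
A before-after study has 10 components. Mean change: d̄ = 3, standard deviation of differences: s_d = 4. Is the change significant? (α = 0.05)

t = d̄/(s_d/√n) = 3/(4/√10) = 2.372. df = 9, critical t = ±2.262. Reject H₀.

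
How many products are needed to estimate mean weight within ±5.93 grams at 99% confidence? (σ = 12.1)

n = (z*σ/E)² = (2.576×12.1/5.93)² = 27.6 → n = 28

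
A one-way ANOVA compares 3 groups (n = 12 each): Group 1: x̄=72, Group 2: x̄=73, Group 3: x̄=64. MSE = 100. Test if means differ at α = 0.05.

Grand mean = 69.67. SS_between = 584.0, MS_between = 292.0. F = 2.92, F_crit ≈ 3.285. Fail to reject H₀.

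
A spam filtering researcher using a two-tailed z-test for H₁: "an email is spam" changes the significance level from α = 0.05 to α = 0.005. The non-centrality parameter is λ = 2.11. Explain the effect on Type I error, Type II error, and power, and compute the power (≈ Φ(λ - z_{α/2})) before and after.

Decreasing α from 0.05 to 0.005:
• Type I error rate decreases (α is the Type I rate by definition).
• Critical value moves from z_{α/2} = 1.96 to 2.807, so power = Φ(λ - z_{α/2}) goes from Φ(2.11 - 1.96) = 0.56 to Φ(2.11 - 2.807) = 0.243.
• Type II error rate β = 1 - power therefore increases (0.44 → 0.757).
Appropriate when false positives are costly — here, a legitimate email is sent to the spam folder and the user misses it.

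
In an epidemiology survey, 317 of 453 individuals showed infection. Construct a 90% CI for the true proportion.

p̂ = 0.7. CI = p̂ ± z*√(p̂(1-p̂)/n) = (0.664, 0.735)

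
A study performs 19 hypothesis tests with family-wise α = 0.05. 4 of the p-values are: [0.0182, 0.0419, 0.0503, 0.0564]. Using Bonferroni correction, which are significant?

Bonferroni α = 0.05/19 = 0.00263. None of the given p-values are significant.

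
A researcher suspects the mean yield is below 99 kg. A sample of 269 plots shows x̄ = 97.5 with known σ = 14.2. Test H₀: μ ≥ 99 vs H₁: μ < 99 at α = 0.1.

z = -1.733. Critical value: -1.28. Reject H₀.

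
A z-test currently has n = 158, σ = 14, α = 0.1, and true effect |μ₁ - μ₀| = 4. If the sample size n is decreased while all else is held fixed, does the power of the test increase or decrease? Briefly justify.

Power decreases: a smaller n inflates the standard error σ/√n, pulling the sampling distribution under H₁ back toward the critical value.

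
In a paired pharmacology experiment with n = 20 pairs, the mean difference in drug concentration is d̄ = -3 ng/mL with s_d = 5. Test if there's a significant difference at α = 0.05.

t = d̄/(s_d/√n) = -3/(5/√20) = -2.683. df = 19, critical t = ±2.093. Reject H₀.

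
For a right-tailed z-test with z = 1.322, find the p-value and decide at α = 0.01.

p = P(Z > 1.322) = 1 - Φ(1.322) ≈ 0.0931. Since p ≥ 0.01, fail to reject H₀ (not significant) at α = 0.01.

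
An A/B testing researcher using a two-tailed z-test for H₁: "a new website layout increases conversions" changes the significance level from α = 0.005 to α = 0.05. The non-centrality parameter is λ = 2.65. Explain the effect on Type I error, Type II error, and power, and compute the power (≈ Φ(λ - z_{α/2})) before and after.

Increasing α from 0.005 to 0.05:
• Type I error rate increases (α is the Type I rate by definition).
• Critical value moves from z_{α/2} = 2.807 to 1.96, so power = Φ(λ - z_{α/2}) goes from Φ(2.65 - 2.807) = 0.438 to Φ(2.65 - 1.96) = 0.755.
• Type II error rate β = 1 - power therefore decreases (0.562 → 0.245).
Appropriate when false negatives are costly — here, discarding a layout that would have improved conversions — lost revenue.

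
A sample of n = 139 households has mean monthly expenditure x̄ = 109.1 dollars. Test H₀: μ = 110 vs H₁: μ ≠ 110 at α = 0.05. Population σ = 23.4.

z = (x̄ - μ₀)/(σ/√n) = (109.1 - 110)/(23.4/√139) = -0.453. Critical value: ±1.96. Since |-0.453| ≤ 1.96, Fail to reject H₀.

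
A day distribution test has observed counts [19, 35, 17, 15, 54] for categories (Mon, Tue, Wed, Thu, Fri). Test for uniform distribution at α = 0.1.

Expected = 28 each. χ² = Σ(O-E)²/E = 39.143. df = 4, critical value = 7.779. Reject H₀.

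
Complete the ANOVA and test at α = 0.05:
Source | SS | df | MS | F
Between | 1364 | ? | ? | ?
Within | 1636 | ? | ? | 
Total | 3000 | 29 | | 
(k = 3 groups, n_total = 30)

df_between = 2, df_within = 27. MS_between = 682.0, MS_within = 60.59. F = 11.256, F_crit ≈ 3.354. Reject H₀.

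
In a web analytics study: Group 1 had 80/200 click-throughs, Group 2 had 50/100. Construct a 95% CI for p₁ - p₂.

p̂₁ = 0.4, p̂₂ = 0.5. Difference = -0.1. CI = (-0.219, 0.019)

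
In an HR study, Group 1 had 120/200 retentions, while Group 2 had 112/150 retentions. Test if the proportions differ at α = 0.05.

p̂₁ = 0.6, p̂₂ = 0.747, pooled p̂ = 0.663. z = -2.872. Critical: ±1.96. Reject H₀.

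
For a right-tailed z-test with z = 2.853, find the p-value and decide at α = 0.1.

p = P(Z > 2.853) = 1 - Φ(2.853) ≈ 0.0022. Since p < 0.1, reject H₀ (significant) at α = 0.1.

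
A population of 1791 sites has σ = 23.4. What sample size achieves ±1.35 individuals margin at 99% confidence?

Without FPC: n₀ = (2.576×23.4/1.35)² = 1993.682. With FPC: n = n₀N/(n₀+N-1) = 943.7 → n = 944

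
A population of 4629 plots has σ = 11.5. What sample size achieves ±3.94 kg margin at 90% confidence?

Without FPC: n₀ = (1.645×11.5/3.94)² = 23.053. With FPC: n = n₀N/(n₀+N-1) = 22.9 → n = 23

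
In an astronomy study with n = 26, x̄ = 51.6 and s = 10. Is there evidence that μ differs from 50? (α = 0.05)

t = (x̄ - μ₀)/(s/√n) = (51.6 - 50)/(10/√26) = 0.816. df = 25, critical t = ±2.06. Fail to reject H₀.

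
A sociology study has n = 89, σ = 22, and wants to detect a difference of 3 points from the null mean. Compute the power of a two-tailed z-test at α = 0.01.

SE = σ/√n = 22/√89 = 2.332. Non-centrality λ = d/SE = 3/2.332 = 1.286. Power ≈ Φ(λ - z_{α/2}) = Φ(1.286 - 2.576) = Φ(-1.29) = 0.099.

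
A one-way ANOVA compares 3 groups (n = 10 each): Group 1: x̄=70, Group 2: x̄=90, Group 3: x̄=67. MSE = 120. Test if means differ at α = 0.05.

Grand mean = 75.67. SS_between = 3126.67, MS_between = 1563.33. F = 13.028, F_crit ≈ 3.354. Reject H₀.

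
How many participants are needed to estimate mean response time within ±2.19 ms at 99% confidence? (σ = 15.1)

n = (z*σ/E)² = (2.576×15.1/2.19)² = 315.5 → n = 316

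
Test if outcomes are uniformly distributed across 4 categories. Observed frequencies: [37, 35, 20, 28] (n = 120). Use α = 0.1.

Expected = 30 each. χ² = Σ(O-E)²/E = 5.933. df = 3, critical value = 6.251. Fail to reject H₀.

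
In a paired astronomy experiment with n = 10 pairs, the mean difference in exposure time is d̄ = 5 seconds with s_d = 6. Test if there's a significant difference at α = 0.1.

t = d̄/(s_d/√n) = 5/(6/√10) = 2.635. df = 9, critical t = ±1.833. Reject H₀.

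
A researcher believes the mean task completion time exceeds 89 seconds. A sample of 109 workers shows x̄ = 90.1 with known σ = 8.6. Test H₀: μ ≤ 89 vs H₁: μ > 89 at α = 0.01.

z = 1.335. Critical value: 2.33. Fail to reject H₀.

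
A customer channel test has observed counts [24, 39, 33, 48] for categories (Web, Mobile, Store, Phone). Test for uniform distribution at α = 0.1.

Expected = 36 each. χ² = Σ(O-E)²/E = 8.5. df = 3, critical value = 6.251. Reject H₀.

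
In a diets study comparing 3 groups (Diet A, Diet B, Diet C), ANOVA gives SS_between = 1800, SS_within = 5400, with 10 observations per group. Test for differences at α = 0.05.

df_between = 2, df_within = 27. F = MS_between/MS_within = 900.0/200.0 = 4.5. F_crit ≈ 3.354. Reject H₀. At least one mean differs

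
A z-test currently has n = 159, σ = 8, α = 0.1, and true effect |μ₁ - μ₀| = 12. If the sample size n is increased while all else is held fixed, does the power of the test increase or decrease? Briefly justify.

Power increases: a larger n shrinks the standard error σ/√n, moving the sampling distribution under H₁ further from the critical value.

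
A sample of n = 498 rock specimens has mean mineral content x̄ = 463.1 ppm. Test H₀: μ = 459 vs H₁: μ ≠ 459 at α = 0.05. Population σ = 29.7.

z = (x̄ - μ₀)/(σ/√n) = (463.1 - 459)/(29.7/√498) = 3.081. Critical value: ±1.96. Since |3.081| > 1.96, Reject H₀.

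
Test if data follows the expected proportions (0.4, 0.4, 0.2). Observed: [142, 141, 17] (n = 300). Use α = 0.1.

Expected: [120.0, 120.0, 60.0]. χ² = 38.525. df = 2, critical = 4.605. Reject H₀.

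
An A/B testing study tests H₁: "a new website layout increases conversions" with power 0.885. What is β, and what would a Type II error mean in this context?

β = 1 - power = 1 - 0.885 = 0.115. A Type II error is failing to reject H₀ when H₀ is false (false negative) — here, failing to conclude that a new website layout increases conversions when in fact it is true. Consequence: discarding a layout that would have improved conversions — lost revenue.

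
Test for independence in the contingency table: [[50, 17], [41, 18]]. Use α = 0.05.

χ² = 0.412. df = 1, critical = 3.841. Fail to reject H₀. No evidence of dependence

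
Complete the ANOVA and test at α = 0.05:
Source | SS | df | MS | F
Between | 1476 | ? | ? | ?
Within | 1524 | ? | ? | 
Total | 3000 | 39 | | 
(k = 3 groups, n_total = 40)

df_between = 2, df_within = 37. MS_between = 738.0, MS_within = 41.19. F = 17.917, F_crit ≈ 3.252. Reject H₀.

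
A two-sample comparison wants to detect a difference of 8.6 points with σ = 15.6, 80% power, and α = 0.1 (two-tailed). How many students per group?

n per group = 2(z_α/2 + z_β)²σ²/d² = 2×(1.645 + 0.84)²×15.6²/8.6² = 40.6 → n = 41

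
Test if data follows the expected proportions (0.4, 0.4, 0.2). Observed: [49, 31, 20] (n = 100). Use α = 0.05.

Expected: [40.0, 40.0, 20.0]. χ² = 4.05. df = 2, critical = 5.991. Fail to reject H₀.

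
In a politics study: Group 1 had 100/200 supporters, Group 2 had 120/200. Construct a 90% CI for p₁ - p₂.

p̂₁ = 0.5, p̂₂ = 0.6. Difference = -0.1. CI = (-0.181, -0.019)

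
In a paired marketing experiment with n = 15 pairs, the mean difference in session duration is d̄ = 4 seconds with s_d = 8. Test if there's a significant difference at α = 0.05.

t = d̄/(s_d/√n) = 4/(8/√15) = 1.936. df = 14, critical t = ±2.145. Fail to reject H₀.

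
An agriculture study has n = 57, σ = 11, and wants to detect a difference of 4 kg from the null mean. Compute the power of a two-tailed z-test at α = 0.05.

SE = σ/√n = 11/√57 = 1.457. Non-centrality λ = d/SE = 4/1.457 = 2.745. Power ≈ Φ(λ - z_{α/2}) = Φ(2.745 - 1.96) = Φ(0.785) = 0.784.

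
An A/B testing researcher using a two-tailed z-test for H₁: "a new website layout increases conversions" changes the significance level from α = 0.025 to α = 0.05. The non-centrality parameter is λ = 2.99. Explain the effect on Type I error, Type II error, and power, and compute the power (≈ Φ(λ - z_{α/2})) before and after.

Increasing α from 0.025 to 0.05:
• Type I error rate increases (α is the Type I rate by definition).
• Critical value moves from z_{α/2} = 2.241 to 1.96, so power = Φ(λ - z_{α/2}) goes from Φ(2.99 - 2.241) = 0.773 to Φ(2.99 - 1.96) = 0.848.
• Type II error rate β = 1 - power therefore decreases (0.227 → 0.152).
Appropriate when false negatives are costly — here, discarding a layout that would have improved conversions — lost revenue.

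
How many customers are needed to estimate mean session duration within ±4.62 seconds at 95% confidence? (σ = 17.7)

n = (z*σ/E)² = (1.96×17.7/4.62)² = 56.4 → n = 57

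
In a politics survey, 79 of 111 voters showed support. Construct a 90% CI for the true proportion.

p̂ = 0.712. CI = p̂ ± z*√(p̂(1-p̂)/n) = (0.641, 0.782)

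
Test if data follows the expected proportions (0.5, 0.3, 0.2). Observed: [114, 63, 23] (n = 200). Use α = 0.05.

Expected: [100.0, 60.0, 40.0]. χ² = 9.335. df = 2, critical = 5.991. Reject H₀.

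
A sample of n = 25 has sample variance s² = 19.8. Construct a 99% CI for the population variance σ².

df = 24. χ²_{0.005} = 45.559, χ²_{0.995} = 9.886. CI for σ² = ((n-1)s²/χ²_{α/2}, (n-1)s²/χ²_{1-α/2}) = (24·19.8/45.559, 24·19.8/9.886) = (10.43, 48.07)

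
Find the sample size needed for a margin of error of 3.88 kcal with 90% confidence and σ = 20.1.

n = (z*σ/E)² = (1.645×20.1/3.88)² = 72.6 → n = 73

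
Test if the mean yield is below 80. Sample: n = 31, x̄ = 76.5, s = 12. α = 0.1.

t = (76.5 - 80)/(12/√31) = -1.624, df = 30. Critical t = -1.31. Reject H₀.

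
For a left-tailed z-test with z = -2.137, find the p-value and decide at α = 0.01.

p = P(Z < -2.137) = Φ(-2.137) ≈ 0.0163. Since p ≥ 0.01, fail to reject H₀ (not significant) at α = 0.01.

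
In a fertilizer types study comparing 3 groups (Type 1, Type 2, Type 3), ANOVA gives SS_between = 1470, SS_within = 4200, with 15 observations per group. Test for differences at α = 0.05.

df_between = 2, df_within = 42. F = MS_between/MS_within = 735.0/100.0 = 7.35. F_crit ≈ 3.22. Reject H₀. At least one mean differs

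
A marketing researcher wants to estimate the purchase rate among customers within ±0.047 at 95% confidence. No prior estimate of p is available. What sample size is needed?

Conservative approach: use p = 0.5 (maximizes p(1-p) = 0.25). n = z²(0.25)/E² = 1.96²×0.25/0.047² = 434.8 → n = 435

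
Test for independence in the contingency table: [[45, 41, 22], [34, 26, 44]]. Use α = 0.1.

χ² = 12.152. df = 2, critical = 4.605. Reject H₀. Variables are dependent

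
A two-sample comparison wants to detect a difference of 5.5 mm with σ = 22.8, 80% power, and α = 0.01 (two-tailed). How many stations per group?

n per group = 2(z_α/2 + z_β)²σ²/d² = 2×(2.576 + 0.84)²×22.8²/5.5² = 401.1 → n = 402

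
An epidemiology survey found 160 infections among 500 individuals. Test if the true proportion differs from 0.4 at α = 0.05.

p̂ = 0.32, p₀ = 0.4. z = (p̂ - p₀)/√(p₀(1-p₀)/n) = -3.651. Critical: ±1.96. Reject H₀.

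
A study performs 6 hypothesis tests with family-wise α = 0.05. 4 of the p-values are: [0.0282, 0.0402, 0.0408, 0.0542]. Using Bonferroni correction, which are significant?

Bonferroni α = 0.05/6 = 0.00833. None of the given p-values are significant.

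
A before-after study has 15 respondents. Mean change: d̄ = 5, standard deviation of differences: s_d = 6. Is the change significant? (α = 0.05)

t = d̄/(s_d/√n) = 5/(6/√15) = 3.227. df = 14, critical t = ±2.145. Reject H₀.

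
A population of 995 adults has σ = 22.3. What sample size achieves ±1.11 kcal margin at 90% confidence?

Without FPC: n₀ = (1.645×22.3/1.11)² = 1092.183. With FPC: n = n₀N/(n₀+N-1) = 520.9 → n = 521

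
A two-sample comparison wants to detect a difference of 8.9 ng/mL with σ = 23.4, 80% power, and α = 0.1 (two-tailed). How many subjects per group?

n per group = 2(z_α/2 + z_β)²σ²/d² = 2×(1.645 + 0.84)²×23.4²/8.9² = 85.4 → n = 86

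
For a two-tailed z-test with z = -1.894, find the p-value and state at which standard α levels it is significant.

p = 2·P(Z > |-1.894|) = 2·(1 - Φ(1.894)) ≈ 0.0582. Significant at α = 0.1.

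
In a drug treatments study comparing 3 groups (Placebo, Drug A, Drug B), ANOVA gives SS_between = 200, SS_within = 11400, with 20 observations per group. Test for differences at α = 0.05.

df_between = 2, df_within = 57. F = MS_between/MS_within = 100.0/200.0 = 0.5. F_crit ≈ 3.159. Fail to reject H₀.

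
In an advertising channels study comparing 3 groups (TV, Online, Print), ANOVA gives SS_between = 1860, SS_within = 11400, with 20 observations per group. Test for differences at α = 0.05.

df_between = 2, df_within = 57. F = MS_between/MS_within = 930.0/200.0 = 4.65. F_crit ≈ 3.159. Reject H₀. At least one mean differs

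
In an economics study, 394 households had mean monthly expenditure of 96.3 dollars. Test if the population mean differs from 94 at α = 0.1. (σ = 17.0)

z = (x̄ - μ₀)/(σ/√n) = (96.3 - 94)/(17.0/√394) = 2.686. Critical value: ±1.645. Since |2.686| > 1.645, Reject H₀.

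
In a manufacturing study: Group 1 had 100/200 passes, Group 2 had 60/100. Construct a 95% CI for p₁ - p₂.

p̂₁ = 0.5, p̂₂ = 0.6. Difference = -0.1. CI = (-0.218, 0.018)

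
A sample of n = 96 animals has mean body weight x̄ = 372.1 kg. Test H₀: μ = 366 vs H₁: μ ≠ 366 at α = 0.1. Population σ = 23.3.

z = (x̄ - μ₀)/(σ/√n) = (372.1 - 366)/(23.3/√96) = 2.565. Critical value: ±1.645. Since |2.565| > 1.645, Reject H₀.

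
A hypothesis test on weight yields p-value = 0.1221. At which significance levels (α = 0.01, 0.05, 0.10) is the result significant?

p = 0.1221. Not significant at any of the given levels.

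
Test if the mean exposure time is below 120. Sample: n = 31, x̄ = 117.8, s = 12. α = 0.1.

t = (117.8 - 120)/(12/√31) = -1.021, df = 30. Critical t = -1.31. Fail to reject H₀.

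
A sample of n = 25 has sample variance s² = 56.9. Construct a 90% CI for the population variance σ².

df = 24. χ²_{0.05} = 36.415, χ²_{0.95} = 13.848. CI for σ² = ((n-1)s²/χ²_{α/2}, (n-1)s²/χ²_{1-α/2}) = (24·56.9/36.415, 24·56.9/13.848) = (37.5, 98.61)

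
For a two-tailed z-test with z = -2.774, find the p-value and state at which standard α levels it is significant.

p = 2·P(Z > |-2.774|) = 2·(1 - Φ(2.774)) ≈ 0.0055. Significant at α = 0.1; Significant at α = 0.05; Significant at α = 0.01.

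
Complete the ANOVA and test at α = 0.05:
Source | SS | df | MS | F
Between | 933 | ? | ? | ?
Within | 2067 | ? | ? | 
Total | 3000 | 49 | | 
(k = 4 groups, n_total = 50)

df_between = 3, df_within = 46. MS_between = 311.0, MS_within = 44.93. F = 6.921, F_crit ≈ 2.807. Reject H₀.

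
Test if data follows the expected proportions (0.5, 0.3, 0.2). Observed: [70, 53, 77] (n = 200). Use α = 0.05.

Expected: [100.0, 60.0, 40.0]. χ² = 44.042. df = 2, critical = 5.991. Reject H₀.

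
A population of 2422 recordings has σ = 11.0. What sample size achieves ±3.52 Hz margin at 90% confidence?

Without FPC: n₀ = (1.645×11.0/3.52)² = 26.426. With FPC: n = n₀N/(n₀+N-1) = 26.2 → n = 27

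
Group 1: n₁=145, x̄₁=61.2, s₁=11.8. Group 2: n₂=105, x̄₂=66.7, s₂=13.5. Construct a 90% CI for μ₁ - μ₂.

Difference = -5.5. SE = √(11.8²/145 + 13.5²/105) = 1.642. CI = (-8.2, -2.8)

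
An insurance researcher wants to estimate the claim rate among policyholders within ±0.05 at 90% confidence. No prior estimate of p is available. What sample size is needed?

Conservative approach: use p = 0.5 (maximizes p(1-p) = 0.25). n = z²(0.25)/E² = 1.645²×0.25/0.05² = 270.6 → n = 271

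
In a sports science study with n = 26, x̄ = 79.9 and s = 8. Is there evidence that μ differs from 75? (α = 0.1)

t = (x̄ - μ₀)/(s/√n) = (79.9 - 75)/(8/√26) = 3.123. df = 25, critical t = ±1.708. Reject H₀.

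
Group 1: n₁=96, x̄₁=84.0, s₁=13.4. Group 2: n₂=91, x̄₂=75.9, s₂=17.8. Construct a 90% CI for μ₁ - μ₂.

Difference = 8.1. SE = √(13.4²/96 + 17.8²/91) = 2.313. CI = (4.29, 11.91)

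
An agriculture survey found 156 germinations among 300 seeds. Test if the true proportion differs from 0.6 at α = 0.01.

p̂ = 0.52, p₀ = 0.6. z = (p̂ - p₀)/√(p₀(1-p₀)/n) = -2.828. Critical: ±2.576. Reject H₀.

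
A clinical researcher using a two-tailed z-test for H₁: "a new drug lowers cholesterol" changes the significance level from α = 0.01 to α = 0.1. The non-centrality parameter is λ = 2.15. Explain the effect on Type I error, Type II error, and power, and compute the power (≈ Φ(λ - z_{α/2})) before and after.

Increasing α from 0.01 to 0.1:
• Type I error rate increases (α is the Type I rate by definition).
• Critical value moves from z_{α/2} = 2.576 to 1.645, so power = Φ(λ - z_{α/2}) goes from Φ(2.15 - 2.576) = 0.335 to Φ(2.15 - 1.645) = 0.693.
• Type II error rate β = 1 - power therefore decreases (0.665 → 0.307).
Appropriate when false negatives are costly — here, shelving an effective drug — patients miss out on a treatment that would have helped.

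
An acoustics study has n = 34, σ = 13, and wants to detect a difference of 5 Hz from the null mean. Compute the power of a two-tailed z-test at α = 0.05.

SE = σ/√n = 13/√34 = 2.229. Non-centrality λ = d/SE = 5/2.229 = 2.243. Power ≈ Φ(λ - z_{α/2}) = Φ(2.243 - 1.96) = Φ(0.283) = 0.611.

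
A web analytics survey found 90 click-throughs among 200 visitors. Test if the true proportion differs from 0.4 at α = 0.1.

p̂ = 0.45, p₀ = 0.4. z = (p̂ - p₀)/√(p₀(1-p₀)/n) = 1.443. Critical: ±1.645. Fail to reject H₀.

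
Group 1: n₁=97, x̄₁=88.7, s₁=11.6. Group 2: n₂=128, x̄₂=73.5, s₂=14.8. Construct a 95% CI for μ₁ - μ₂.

Difference = 15.2. SE = √(11.6²/97 + 14.8²/128) = 1.76. CI = (11.75, 18.65)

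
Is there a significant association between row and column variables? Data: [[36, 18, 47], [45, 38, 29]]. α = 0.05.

χ² = 11.87. df = 2, critical = 5.991. Reject H₀. Variables are dependent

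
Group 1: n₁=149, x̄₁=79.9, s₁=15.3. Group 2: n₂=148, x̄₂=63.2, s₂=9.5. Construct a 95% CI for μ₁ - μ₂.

Difference = 16.7. SE = √(15.3²/149 + 9.5²/148) = 1.477. CI = (13.81, 19.59)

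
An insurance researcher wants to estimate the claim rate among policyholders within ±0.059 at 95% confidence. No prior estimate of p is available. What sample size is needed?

Conservative approach: use p = 0.5 (maximizes p(1-p) = 0.25). n = z²(0.25)/E² = 1.96²×0.25/0.059² = 275.9 → n = 276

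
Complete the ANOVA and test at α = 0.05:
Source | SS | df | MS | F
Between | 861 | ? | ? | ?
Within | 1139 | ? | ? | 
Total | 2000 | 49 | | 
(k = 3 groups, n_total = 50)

df_between = 2, df_within = 47. MS_between = 430.5, MS_within = 24.23. F = 17.764, F_crit ≈ 3.195. Reject H₀.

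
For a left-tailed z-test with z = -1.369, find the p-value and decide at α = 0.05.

p = P(Z < -1.369) = Φ(-1.369) ≈ 0.0855. Since p ≥ 0.05, fail to reject H₀ (not significant) at α = 0.05.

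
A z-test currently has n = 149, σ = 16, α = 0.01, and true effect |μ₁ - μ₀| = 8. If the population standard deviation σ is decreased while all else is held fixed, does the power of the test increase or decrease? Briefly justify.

Power increases: a smaller σ shrinks the standard error σ/√n, moving the sampling distribution under H₁ further from the critical value.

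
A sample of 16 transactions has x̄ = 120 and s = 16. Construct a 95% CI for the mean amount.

CI = x̄ ± t*(s/√n) = 120 ± 2.131(16/√16) = (111.48, 128.52)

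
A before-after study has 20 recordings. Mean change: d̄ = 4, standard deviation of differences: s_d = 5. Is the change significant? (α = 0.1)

t = d̄/(s_d/√n) = 4/(5/√20) = 3.578. df = 19, critical t = ±1.729. Reject H₀.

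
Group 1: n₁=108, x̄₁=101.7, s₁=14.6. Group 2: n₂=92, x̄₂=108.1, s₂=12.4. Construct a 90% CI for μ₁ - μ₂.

Difference = -6.4. SE = √(14.6²/108 + 12.4²/92) = 1.909. CI = (-9.54, -3.26)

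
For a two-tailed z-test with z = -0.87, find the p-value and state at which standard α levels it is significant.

p = 2·P(Z > |-0.87|) = 2·(1 - Φ(0.87)) ≈ 0.3843. Not significant at any standard level.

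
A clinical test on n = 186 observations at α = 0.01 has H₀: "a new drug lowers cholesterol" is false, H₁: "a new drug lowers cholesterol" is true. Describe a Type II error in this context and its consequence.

Type II error: failing to reject H₀ when it is false — concluding that a new drug lowers cholesterol is not supported when in fact it is. Consequence: shelving an effective drug — patients miss out on a treatment that would have helped.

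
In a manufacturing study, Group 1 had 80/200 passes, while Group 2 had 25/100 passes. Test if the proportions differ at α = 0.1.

p̂₁ = 0.4, p̂₂ = 0.25, pooled p̂ = 0.35. z = 2.568. Critical: ±1.645. Reject H₀.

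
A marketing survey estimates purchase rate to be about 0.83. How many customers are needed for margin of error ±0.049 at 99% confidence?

n = z²p(1-p)/E² = 2.576²×0.83×0.17/0.049² = 390.0 → n = 390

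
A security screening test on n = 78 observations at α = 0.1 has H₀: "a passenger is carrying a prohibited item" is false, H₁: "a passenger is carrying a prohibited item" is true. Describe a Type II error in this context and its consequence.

Type II error: failing to reject H₀ when it is false — concluding that a passenger is carrying a prohibited item is not supported when in fact it is. Consequence: letting a prohibited item through — security breach.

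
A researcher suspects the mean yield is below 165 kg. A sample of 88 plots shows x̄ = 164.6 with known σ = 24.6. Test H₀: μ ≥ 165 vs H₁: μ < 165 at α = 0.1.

z = -0.153. Critical value: -1.28. Fail to reject H₀.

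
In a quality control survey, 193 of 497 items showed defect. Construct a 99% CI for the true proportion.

p̂ = 0.388. CI = p̂ ± z*√(p̂(1-p̂)/n) = (0.332, 0.445)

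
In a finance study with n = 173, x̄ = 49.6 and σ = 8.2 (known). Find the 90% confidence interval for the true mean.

CI = x̄ ± z*(σ/√n) = 49.6 ± 1.645(8.2/√173) = 49.6 ± 1.03 = (48.57, 50.63)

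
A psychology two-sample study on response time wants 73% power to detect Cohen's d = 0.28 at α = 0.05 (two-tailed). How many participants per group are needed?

z_{α/2} = 1.96, z_β = Φ⁻¹(0.73) = 0.613. For small effect (d = 0.28): n per group = 2(z_{α/2} + z_β)²/d² = 2(1.96 + 0.613)²/0.28² = 168.9 → 169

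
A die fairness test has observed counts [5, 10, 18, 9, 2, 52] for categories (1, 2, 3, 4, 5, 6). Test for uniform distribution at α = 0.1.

Expected = 16 each. χ² = Σ(O-E)²/E = 106.375. df = 5, critical value = 9.236. Reject H₀.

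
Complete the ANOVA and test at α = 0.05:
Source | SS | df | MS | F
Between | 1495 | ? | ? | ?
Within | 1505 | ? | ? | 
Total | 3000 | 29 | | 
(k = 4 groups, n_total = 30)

df_between = 3, df_within = 26. MS_between = 498.33, MS_within = 57.88. F = 8.609, F_crit ≈ 2.975. Reject H₀.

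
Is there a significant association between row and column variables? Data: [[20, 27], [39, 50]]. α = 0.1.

χ² = 0.02. df = 1, critical = 2.706. Fail to reject H₀. No evidence of dependence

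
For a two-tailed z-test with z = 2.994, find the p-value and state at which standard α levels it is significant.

p = 2·P(Z > |2.994|) = 2·(1 - Φ(2.994)) ≈ 0.0028. Significant at α = 0.1; Significant at α = 0.05; Significant at α = 0.01.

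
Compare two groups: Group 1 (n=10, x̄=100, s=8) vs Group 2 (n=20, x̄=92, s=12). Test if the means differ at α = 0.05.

Pooled sp = 10.88. t = 1.899, df = 28. Critical t = ±2.048. Fail to reject H₀.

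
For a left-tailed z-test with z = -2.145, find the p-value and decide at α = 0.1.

p = P(Z < -2.145) = Φ(-2.145) ≈ 0.016. Since p < 0.1, reject H₀ (significant) at α = 0.1.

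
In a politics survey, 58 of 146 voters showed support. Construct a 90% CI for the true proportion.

p̂ = 0.397. CI = p̂ ± z*√(p̂(1-p̂)/n) = (0.331, 0.464)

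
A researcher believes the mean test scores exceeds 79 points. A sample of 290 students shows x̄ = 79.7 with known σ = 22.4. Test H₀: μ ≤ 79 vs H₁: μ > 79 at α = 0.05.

z = 0.532. Critical value: 1.645. Fail to reject H₀.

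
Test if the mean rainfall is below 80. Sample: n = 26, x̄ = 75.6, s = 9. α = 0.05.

t = (75.6 - 80)/(9/√26) = -2.493, df = 25. Critical t = -1.708. Reject H₀.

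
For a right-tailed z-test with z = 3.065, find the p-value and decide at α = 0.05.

p = P(Z > 3.065) = 1 - Φ(3.065) ≈ 0.0011. Since p < 0.05, reject H₀ (significant) at α = 0.05.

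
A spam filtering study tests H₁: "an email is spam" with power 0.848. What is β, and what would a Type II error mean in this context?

β = 1 - power = 1 - 0.848 = 0.152. A Type II error is failing to reject H₀ when H₀ is false (false negative) — here, failing to conclude that an email is spam when in fact it is true. Consequence: a spam email lands in the inbox.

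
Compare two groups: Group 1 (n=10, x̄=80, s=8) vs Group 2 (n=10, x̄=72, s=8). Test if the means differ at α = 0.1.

Pooled sp = 8.0. t = 2.236, df = 18. Critical t = ±1.734. Reject H₀.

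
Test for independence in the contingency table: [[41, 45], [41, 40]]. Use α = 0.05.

χ² = 0.145. df = 1, critical = 3.841. Fail to reject H₀. No evidence of dependence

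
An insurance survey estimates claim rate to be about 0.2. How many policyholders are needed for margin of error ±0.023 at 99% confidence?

n = z²p(1-p)/E² = 2.576²×0.2×0.8/0.023² = 2007.04 → n = 2008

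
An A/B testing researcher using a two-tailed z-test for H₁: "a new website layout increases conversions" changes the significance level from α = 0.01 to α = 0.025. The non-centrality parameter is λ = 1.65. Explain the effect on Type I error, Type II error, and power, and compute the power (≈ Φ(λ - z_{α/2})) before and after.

Increasing α from 0.01 to 0.025:
• Type I error rate increases (α is the Type I rate by definition).
• Critical value moves from z_{α/2} = 2.576 to 2.241, so power = Φ(λ - z_{α/2}) goes from Φ(1.65 - 2.576) = 0.177 to Φ(1.65 - 2.241) = 0.277.
• Type II error rate β = 1 - power therefore decreases (0.823 → 0.723).
Appropriate when false negatives are costly — here, discarding a layout that would have improved conversions — lost revenue.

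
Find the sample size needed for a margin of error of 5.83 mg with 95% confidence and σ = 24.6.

n = (z*σ/E)² = (1.96×24.6/5.83)² = 68.4 → n = 69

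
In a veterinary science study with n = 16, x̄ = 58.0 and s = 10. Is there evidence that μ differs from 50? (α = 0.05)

t = (x̄ - μ₀)/(s/√n) = (58.0 - 50)/(10/√16) = 3.2. df = 15, critical t = ±2.131. Reject H₀.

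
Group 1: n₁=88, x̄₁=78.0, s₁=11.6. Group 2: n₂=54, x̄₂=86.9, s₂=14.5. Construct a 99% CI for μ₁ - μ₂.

Difference = -8.9. SE = √(11.6²/88 + 14.5²/54) = 2.329. CI = (-14.9, -2.9)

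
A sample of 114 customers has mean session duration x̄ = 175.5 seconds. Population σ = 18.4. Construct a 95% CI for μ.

CI = x̄ ± z*(σ/√n) = 175.5 ± 1.96(18.4/√114) = 175.5 ± 3.38 = (172.12, 178.88)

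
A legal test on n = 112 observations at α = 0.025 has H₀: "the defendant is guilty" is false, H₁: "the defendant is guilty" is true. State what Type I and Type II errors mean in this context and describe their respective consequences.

Type I (false positive): concluding that the defendant is guilty when it is not — convicting an innocent person. Type II (false negative): failing to conclude that the defendant is guilty when it is — acquitting a guilty person. Which is costlier depends on domain priorities and is a judgement call rather than a statistical fact.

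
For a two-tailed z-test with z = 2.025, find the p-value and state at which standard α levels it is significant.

p = 2·P(Z > |2.025|) = 2·(1 - Φ(2.025)) ≈ 0.0429. Significant at α = 0.1; Significant at α = 0.05.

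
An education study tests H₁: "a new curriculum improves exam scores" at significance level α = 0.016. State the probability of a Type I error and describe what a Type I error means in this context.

P(Type I error) = α = 0.016. A Type I error is rejecting H₀ when H₀ is actually true (false positive) — here, concluding that a new curriculum improves exam scores when in fact this is not the case. Consequence: adopting a curriculum that gives no real benefit — disruption for nothing.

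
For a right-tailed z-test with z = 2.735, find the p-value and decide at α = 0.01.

p = P(Z > 2.735) = 1 - Φ(2.735) ≈ 0.0031. Since p < 0.01, reject H₀ (significant) at α = 0.01.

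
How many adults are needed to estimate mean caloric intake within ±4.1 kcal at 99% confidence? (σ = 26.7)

n = (z*σ/E)² = (2.576×26.7/4.1)² = 281.4 → n = 282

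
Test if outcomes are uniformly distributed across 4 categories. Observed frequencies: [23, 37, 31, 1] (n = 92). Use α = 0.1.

Expected = 23 each. χ² = Σ(O-E)²/E = 32.348. df = 3, critical value = 6.251. Reject H₀.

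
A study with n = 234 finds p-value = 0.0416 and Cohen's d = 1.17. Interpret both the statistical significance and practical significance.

Statistically significant (p = 0.0416 < 0.05). Cohen's d = 1.17 indicates a large effect size. Both statistical and practical significance should be considered.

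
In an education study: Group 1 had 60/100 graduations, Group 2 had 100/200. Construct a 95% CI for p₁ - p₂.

p̂₁ = 0.6, p̂₂ = 0.5. Difference = 0.1. CI = (-0.018, 0.218)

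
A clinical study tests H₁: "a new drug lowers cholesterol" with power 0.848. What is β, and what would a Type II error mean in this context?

β = 1 - power = 1 - 0.848 = 0.152. A Type II error is failing to reject H₀ when H₀ is false (false negative) — here, failing to conclude that a new drug lowers cholesterol when in fact it is true. Consequence: shelving an effective drug — patients miss out on a treatment that would have helped.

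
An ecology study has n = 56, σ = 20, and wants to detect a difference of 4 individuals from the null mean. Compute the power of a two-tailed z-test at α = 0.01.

SE = σ/√n = 20/√56 = 2.673. Non-centrality λ = d/SE = 4/2.673 = 1.497. Power ≈ Φ(λ - z_{α/2}) = Φ(1.497 - 2.576) = Φ(-1.079) = 0.14.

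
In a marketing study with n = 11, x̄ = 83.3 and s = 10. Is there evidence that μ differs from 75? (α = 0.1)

t = (x̄ - μ₀)/(s/√n) = (83.3 - 75)/(10/√11) = 2.753. df = 10, critical t = ±1.812. Reject H₀.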